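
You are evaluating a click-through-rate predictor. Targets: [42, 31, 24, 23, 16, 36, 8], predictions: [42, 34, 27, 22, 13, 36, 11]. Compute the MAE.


Absolute errors: |42-42|=0, |31-34|=3, |24-27|=3, |23-22|=1, |16-13|=3, |36-36|=0, |8-11|=3
Sum = 13
MAE = 13/7 = 13/7

13/7


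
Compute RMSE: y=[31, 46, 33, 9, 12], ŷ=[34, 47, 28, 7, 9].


MSE = 48/5 = 9.6
RMSE = √(48/5) = 3.0984

3.0984


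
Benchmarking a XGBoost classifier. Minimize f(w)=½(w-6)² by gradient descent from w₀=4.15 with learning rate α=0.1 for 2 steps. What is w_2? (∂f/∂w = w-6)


step 1: grad = 4.15-6 = -1.85; w = 4.15 - 0.1·(-1.85) = 4.335
step 2: grad = 4.335-6 = -1.665; w = 4.335 - 0.1·(-1.665) = 4.5015

4.5015


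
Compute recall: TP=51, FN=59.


Recall = TP/(TP+FN)
= 51/(51+59)
= 51/110 = 46.36%

46.36%


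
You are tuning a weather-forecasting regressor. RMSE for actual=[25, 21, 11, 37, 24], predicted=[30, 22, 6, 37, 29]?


MSE = 76/5 = 15.2
RMSE = √(76/5) = 3.8987

3.8987


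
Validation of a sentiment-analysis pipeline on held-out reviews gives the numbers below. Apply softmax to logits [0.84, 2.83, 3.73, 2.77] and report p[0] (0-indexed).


Exponentials: e^0.84=2.3164, e^2.83=16.9455, e^3.73=41.6791, e^2.77=15.9586
Sum = 76.8996
Softmax = [0.0301, 0.2204, 0.542, 0.2075]
p[0] = 2.3164/76.8996 = 0.0301

0.0301


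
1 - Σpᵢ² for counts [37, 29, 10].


Probabilities: [37/76, 29/76, 10/76] ≈ [0.4868, 0.3816, 0.1316]
Σpᵢ² = (1369 + 841 + 100)/76² = 2310/5776
Gini = 1 - Σpᵢ² = 1 - 2310/5776 = 0.6001

0.6001


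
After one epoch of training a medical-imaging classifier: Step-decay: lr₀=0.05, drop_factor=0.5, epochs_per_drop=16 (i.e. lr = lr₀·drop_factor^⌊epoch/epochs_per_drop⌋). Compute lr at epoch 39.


n_drops = ⌊39/16⌋ = 2
lr = 0.05·0.5^2 = 0.05·0.25 = 0.0125

0.0125


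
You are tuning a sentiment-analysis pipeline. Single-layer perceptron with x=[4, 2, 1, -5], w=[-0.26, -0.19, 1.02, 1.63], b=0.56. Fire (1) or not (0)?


z = (4)·(-0.26) + (2)·(-0.19) + (1)·(1.02) + (-5)·(1.63) + 0.56
  = -7.99
step(z) = 0 (z<0)

0


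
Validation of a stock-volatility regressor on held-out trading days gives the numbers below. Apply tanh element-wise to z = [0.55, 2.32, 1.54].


tanh(0.55) = 0.5005
tanh(2.32) = 0.9809
tanh(1.54) = 0.9121
result = [0.5005, 0.9809, 0.9121]

[0.5005, 0.9809, 0.9121]


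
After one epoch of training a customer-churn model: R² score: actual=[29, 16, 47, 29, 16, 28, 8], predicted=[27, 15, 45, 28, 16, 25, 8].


ȳ = 24.7143
SS_res = Σ(y-ŷ)² = 19
SS_tot = Σ(y-ȳ)² = 975.43
R² = 1 - SS_res/SS_tot = 1 - 0.0195 = 0.9805

0.9805


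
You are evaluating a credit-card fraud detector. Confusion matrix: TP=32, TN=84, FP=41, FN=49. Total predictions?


Total = TP + TN + FP + FN
= 32 + 84 + 41 + 49
= 206
(Predicted positive: 73, predicted negative: 133)

206


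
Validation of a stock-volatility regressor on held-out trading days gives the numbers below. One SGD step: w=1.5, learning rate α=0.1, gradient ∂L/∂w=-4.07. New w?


w_new = w - α·∇
= 1.5 - 0.1·-4.07
= 1.5 + 0.407
= 1.907

1.907


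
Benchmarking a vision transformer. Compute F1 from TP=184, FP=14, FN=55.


Precision = 184/198 = 0.9293
Recall = 184/239 = 0.7699
F1 = 2·P·R/(P+R) = 2·TP/(2·TP+FP+FN) = 368/(368+14+55) = 368/437 = 0.8421

0.8421


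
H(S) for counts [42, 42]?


Probabilities: [42/84, 42/84] ≈ [0.5, 0.5]
H = -((42/84)·log₂(42/84) + (42/84)·log₂(42/84))
  = 1.0 bits

1.0 bits


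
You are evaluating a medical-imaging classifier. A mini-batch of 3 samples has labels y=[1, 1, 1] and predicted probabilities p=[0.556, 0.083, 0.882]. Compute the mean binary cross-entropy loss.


L[0] = -ln(0.556) = 0.587
L[1] = -ln(0.083) = 2.4889
L[2] = -ln(0.882) = 0.1256
mean = (0.587 + 2.4889 + 0.1256)/3 = 1.0672

1.0672


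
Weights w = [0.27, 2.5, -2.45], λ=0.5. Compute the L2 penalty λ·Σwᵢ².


‖w‖₂² = (0.27)² + (2.5)² + (-2.45)²
     = 0.0729 + 6.25 + 6.0025
     = 12.3254
λ·‖w‖₂² = 0.5·12.3254 = 6.1627

6.1627


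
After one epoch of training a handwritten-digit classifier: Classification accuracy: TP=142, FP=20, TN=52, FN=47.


Accuracy = (TP+TN)/(TP+TN+FP+FN)
= (142+52)/(261)
= 194/261 = 74.33%

74.33%


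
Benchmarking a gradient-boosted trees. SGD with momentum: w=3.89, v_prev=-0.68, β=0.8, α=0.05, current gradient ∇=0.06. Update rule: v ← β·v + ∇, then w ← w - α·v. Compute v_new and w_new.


v_new = 0.8·-0.68 + 0.06 = -0.544 + 0.06 = -0.484
w_new = 3.89 - 0.05·-0.484 = 3.89 + 0.0242 = 3.9142

v_new=-0.484, w_new=3.9142


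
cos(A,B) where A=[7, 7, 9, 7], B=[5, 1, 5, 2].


A·B = 7·5 + 7·1 + 9·5 + 7·2 = 101
‖A‖ = √228 = 15.0997, ‖B‖ = √55 = 7.4162
cos = 101/(√228·√55) = 101/√12540 = 0.9019

0.9019


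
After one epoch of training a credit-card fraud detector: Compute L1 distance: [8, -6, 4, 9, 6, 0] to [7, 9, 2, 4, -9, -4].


d = |8-7| + |-6-9| + |4-2| + |9-4| + |6+ 9| + |0+ 4|
  = 1 + 15 + 2 + 5 + 15 + 4
  = 42

42


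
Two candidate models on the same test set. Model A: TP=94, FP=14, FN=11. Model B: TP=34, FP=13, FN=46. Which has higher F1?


Model A: P=94/108=0.8704, R=94/105=0.8952, F1=2PR/(P+R)=2TP/(2TP+FP+FN)=188/213=0.8826
Model B: P=34/47=0.7234, R=34/80=0.425, F1=2PR/(P+R)=2TP/(2TP+FP+FN)=68/127=0.5354
0.8826 > 0.5354 → Model A

Model A


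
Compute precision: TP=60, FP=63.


Precision = TP/(TP+FP)
= 60/(60+63)
= 60/123 = 48.78%

48.78%


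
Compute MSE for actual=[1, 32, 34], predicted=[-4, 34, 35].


Squared errors: (1+ 4)²=25, (32-34)²=4, (34-35)²=1
Sum = 30
MSE = 30/3 = 10

10


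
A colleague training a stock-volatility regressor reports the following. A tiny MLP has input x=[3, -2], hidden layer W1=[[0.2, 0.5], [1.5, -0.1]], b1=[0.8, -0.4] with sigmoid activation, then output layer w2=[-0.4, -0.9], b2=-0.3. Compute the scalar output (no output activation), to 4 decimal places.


z1[0] = (0.2)·(3) + (0.5)·(-2) + 0.8 = 0.4
z1[1] = (1.5)·(3) + (-0.1)·(-2) - 0.4 = 4.3
h = sigmoid(z1) = [0.5987, 0.9866]
output = (-0.4)·(0.5987) + (-0.9)·(0.9866) - 0.3 = -1.4274

-1.4274


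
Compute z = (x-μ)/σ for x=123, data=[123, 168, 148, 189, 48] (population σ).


μ = 135.2, σ = 48.7582
z = (123 - 135.2)/48.7582 = -0.2502

-0.2502


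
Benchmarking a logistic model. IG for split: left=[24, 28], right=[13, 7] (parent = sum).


Parent = [37, 35], H_parent = 0.9994
H_left = 0.9957 (n=52), H_right = 0.9341 (n=20)
H_children = (52/72)·0.9957 + (20/72)·0.9341 = 0.9786
IG = 0.9994 - 0.9786 = 0.0208

0.0208


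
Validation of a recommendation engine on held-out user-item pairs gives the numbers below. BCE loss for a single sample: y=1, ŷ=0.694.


BCE = -[y·ln(p) + (1-y)·ln(1-p)]
= -1·ln(0.694) - 0
= -ln(0.694) = 0.3653

0.3653


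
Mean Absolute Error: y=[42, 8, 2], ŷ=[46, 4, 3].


Absolute errors: |42-46|=4, |8-4|=4, |2-3|=1
Sum = 9
MAE = 9/3 = 3

3


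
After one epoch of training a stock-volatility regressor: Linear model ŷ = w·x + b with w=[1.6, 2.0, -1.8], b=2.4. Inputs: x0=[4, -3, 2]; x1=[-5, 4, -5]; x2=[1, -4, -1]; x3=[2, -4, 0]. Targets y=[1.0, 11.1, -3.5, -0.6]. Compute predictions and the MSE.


ŷ0 = (1.6)·(4) + (2.0)·(-3) + (-1.8)·(2) + 2.4 = -0.8
ŷ1 = (1.6)·(-5) + (2.0)·(4) + (-1.8)·(-5) + 2.4 = 11.4
ŷ2 = (1.6)·(1) + (2.0)·(-4) + (-1.8)·(-1) + 2.4 = -2.2
ŷ3 = (1.6)·(2) + (2.0)·(-4) + (-1.8)·(0) + 2.4 = -2.4
errors² = [3.24, 0.09, 1.69, 3.24]
MSE = 8.2600/4 = 2.065

2.065


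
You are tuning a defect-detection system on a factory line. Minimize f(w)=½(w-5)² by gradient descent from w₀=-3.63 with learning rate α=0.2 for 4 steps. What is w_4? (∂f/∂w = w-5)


step 1: grad = -3.63-5 = -8.63; w = -3.63 - 0.2·(-8.63) = -1.904
step 2: grad = -1.904-5 = -6.904; w = -1.904 - 0.2·(-6.904) = -0.5232
step 3: grad = -0.5232-5 = -5.5232; w = -0.5232 - 0.2·(-5.5232) = 0.58144
step 4: grad = 0.58144-5 = -4.41856; w = 0.58144 - 0.2·(-4.41856) = 1.465152

1.465152


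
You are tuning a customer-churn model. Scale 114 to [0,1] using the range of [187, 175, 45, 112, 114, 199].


min=45, max=199
(114-45)/(199-45) = 69/154 = 0.4481

0.4481


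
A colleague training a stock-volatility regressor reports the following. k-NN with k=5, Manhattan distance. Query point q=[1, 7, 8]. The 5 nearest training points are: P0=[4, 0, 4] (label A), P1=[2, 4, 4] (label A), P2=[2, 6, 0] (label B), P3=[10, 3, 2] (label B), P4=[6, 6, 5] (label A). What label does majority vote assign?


d(q,P0) = 14  (label A)
d(q,P1) = 8  (label A)
d(q,P2) = 10  (label B)
d(q,P3) = 19  (label B)
d(q,P4) = 9  (label A)
Votes: A=3, B=2
Majority → A

A


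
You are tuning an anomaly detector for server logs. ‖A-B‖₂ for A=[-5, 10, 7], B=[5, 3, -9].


d = √((-5-5)² + (10-3)² + (7+ 9)²)
  = √(100 + 49 + 256)
  = √405 = 20.1246

20.1246


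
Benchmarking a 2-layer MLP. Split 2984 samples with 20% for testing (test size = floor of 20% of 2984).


Test = ⌊2984·20/100⌋ = 596
Train = 2984 - 596 = 2388

Train: 2388, Test: 596


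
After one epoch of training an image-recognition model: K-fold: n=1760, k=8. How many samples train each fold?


Fold size = 1760/8 = 220
Training per fold = 1760 - 220 = 1540

1540


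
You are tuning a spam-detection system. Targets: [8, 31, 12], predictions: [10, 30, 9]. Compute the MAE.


Absolute errors: |8-10|=2, |31-30|=1, |12-9|=3
Sum = 6
MAE = 6/3 = 2

2


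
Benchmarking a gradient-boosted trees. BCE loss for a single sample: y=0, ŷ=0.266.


BCE = -[y·ln(p) + (1-y)·ln(1-p)]
= -0 - 1·ln(1-0.266)
= -ln(0.734) = 0.3092

0.3092


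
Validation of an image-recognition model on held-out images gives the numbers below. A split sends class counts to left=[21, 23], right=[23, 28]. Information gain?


Parent = [44, 51], H_parent = 0.9961
H_left = 0.9985 (n=44), H_right = 0.9931 (n=51)
H_children = (44/95)·0.9985 + (51/95)·0.9931 = 0.9956
IG = 0.9961 - 0.9956 = 0.0005

0.0005


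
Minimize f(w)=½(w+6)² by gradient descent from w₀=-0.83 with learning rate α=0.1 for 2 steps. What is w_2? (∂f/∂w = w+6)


step 1: grad = -0.83+6 = 5.17; w = -0.83 - 0.1·(5.17) = -1.347
step 2: grad = -1.347+6 = 4.653; w = -1.347 - 0.1·(4.653) = -1.8123

-1.8123


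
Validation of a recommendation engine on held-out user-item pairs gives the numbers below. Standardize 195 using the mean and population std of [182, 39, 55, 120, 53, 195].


μ = 107.3333, σ = 62.9568
z = (195 - 107.3333)/62.9568 = 1.3925

1.3925


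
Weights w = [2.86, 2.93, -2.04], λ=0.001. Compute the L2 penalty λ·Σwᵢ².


‖w‖₂² = (2.86)² + (2.93)² + (-2.04)²
     = 8.1796 + 8.5849 + 4.1616
     = 20.9261
λ·‖w‖₂² = 0.001·20.9261 = 0.020926

0.020926


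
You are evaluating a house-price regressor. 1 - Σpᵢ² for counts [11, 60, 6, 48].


Probabilities: [11/125, 60/125, 6/125, 48/125] ≈ [0.088, 0.48, 0.048, 0.384]
Σpᵢ² = (121 + 3600 + 36 + 2304)/125² = 6061/15625
Gini = 1 - Σpᵢ² = 1 - 6061/15625 = 0.6121

0.6121


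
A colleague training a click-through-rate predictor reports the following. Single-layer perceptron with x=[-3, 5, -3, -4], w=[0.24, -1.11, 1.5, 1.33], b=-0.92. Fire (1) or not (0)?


z = (-3)·(0.24) + (5)·(-1.11) + (-3)·(1.5) + (-4)·(1.33) - 0.92
  = -17.01
step(z) = 0 (z<0)

0


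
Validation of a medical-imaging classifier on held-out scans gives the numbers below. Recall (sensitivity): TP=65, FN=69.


Recall = TP/(TP+FN)
= 65/(65+69)
= 65/134 = 48.51%

48.51%


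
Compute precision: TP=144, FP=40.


Precision = TP/(TP+FP)
= 144/(144+40)
= 144/184 = 78.26%

78.26%


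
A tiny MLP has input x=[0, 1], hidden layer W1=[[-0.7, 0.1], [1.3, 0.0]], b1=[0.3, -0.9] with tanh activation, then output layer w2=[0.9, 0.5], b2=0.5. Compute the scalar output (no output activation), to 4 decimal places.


z1[0] = (-0.7)·(0) + (0.1)·(1) + 0.3 = 0.4
z1[1] = (1.3)·(0) + (0.0)·(1) - 0.9 = -0.9
h = tanh(z1) = [0.3799, -0.7163]
output = (0.9)·(0.3799) + (0.5)·(-0.7163) + 0.5 = 0.4838

0.4838


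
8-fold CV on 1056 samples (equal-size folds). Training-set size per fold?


Fold size = 1056/8 = 132
Training per fold = 1056 - 132 = 924

924


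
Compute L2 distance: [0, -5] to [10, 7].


d = √((0-10)² + (-5-7)²)
  = √(100 + 144)
  = √244 = 15.6205

15.6205


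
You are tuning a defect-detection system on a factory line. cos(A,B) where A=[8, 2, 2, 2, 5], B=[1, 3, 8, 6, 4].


A·B = 8·1 + 2·3 + 2·8 + 2·6 + 5·4 = 62
‖A‖ = √101 = 10.0499, ‖B‖ = √126 = 11.225
cos = 62/(√101·√126) = 62/√12726 = 0.5496

0.5496


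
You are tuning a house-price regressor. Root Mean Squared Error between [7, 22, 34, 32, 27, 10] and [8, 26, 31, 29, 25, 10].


MSE = 39/6 = 6.5
RMSE = √(39/6) = 2.5495

2.5495


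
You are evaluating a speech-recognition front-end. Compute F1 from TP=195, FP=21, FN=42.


Precision = 195/216 = 0.9028
Recall = 195/237 = 0.8228
F1 = 2·P·R/(P+R) = 2·TP/(2·TP+FP+FN) = 390/(390+21+42) = 390/453 = 0.8609

0.8609


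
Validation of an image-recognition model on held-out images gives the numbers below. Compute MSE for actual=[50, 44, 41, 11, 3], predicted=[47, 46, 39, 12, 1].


Squared errors: (50-47)²=9, (44-46)²=4, (41-39)²=4, (11-12)²=1, (3-1)²=4
Sum = 22
MSE = 22/5 = 22/5

22/5


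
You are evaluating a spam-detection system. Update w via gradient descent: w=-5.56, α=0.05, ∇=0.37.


w_new = w - α·∇
= -5.56 - 0.05·0.37
= -5.56 - 0.0185
= -5.5785

-5.5785


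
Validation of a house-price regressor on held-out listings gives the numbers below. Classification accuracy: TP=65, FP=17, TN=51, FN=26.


Accuracy = (TP+TN)/(TP+TN+FP+FN)
= (65+51)/(159)
= 116/159 = 72.96%

72.96%


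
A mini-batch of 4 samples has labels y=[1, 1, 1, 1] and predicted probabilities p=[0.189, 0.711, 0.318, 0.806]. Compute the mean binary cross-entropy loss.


L[0] = -ln(0.189) = 1.666
L[1] = -ln(0.711) = 0.3411
L[2] = -ln(0.318) = 1.1457
L[3] = -ln(0.806) = 0.2157
mean = (1.666 + 0.3411 + 1.1457 + 0.2157)/4 = 0.8421

0.8421


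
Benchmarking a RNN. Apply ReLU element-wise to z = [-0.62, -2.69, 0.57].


ReLU(-0.62) = max(0, -0.62) = 0.0
ReLU(-2.69) = max(0, -2.69) = 0.0
ReLU(0.57) = max(0, 0.57) = 0.57
result = [0.0, 0.0, 0.57]

[0.0, 0.0, 0.57]


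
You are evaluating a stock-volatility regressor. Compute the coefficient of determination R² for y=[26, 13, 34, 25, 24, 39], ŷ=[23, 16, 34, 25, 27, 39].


ȳ = 26.8333
SS_res = Σ(y-ŷ)² = 27
SS_tot = Σ(y-ȳ)² = 402.83
R² = 1 - SS_res/SS_tot = 1 - 0.067 = 0.933

0.933


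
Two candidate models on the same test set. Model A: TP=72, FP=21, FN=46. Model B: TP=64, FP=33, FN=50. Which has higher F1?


Model A: P=72/93=0.7742, R=72/118=0.6102, F1=2PR/(P+R)=2TP/(2TP+FP+FN)=144/211=0.6825
Model B: P=64/97=0.6598, R=64/114=0.5614, F1=2PR/(P+R)=2TP/(2TP+FP+FN)=128/211=0.6066
0.6825 > 0.6066 → Model A

Model A


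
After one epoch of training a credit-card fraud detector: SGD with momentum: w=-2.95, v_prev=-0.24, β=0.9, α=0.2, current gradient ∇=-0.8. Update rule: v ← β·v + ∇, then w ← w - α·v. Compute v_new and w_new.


v_new = 0.9·-0.24 - 0.8 = -0.216 - 0.8 = -1.016
w_new = -2.95 - 0.2·-1.016 = -2.95 + 0.2032 = -2.7468

v_new=-1.016, w_new=-2.7468


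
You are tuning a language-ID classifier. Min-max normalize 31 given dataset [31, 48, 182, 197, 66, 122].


min=31, max=197
(31-31)/(197-31) = 0/166 = 0.0

0.0


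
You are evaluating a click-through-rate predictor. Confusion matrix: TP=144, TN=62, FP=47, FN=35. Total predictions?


Total = TP + TN + FP + FN
= 144 + 62 + 47 + 35
= 288
(Predicted positive: 191, predicted negative: 97)

288


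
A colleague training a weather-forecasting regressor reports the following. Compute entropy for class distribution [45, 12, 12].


Probabilities: [45/69, 12/69, 12/69] ≈ [0.6522, 0.1739, 0.1739]
H = -((45/69)·log₂(45/69) + (12/69)·log₂(12/69) + (12/69)·log₂(12/69))
  = 1.2799 bits

1.2799 bits


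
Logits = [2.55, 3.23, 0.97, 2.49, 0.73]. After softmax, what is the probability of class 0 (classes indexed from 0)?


Exponentials: e^2.55=12.8071, e^3.23=25.2797, e^0.97=2.6379, e^2.49=12.0613, e^0.73=2.0751
Sum = 54.8611
Softmax = [0.2334, 0.4608, 0.0481, 0.2199, 0.0378]
p[0] = 12.8071/54.8611 = 0.2334

0.2334


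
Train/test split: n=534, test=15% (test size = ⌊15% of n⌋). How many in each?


Test = ⌊534·15/100⌋ = 80
Train = 534 - 80 = 454

Train: 454, Test: 80


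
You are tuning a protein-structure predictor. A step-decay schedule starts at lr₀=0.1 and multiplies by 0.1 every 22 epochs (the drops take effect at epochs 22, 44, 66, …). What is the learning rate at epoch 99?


n_drops = ⌊99/22⌋ = 4
lr = 0.1·0.1^4 = 0.1·0.0001 = 0.00001

0.00001


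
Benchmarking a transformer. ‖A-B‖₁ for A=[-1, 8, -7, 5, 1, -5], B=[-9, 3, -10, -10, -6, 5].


d = |-1+ 9| + |8-3| + |-7+ 10| + |5+ 10| + |1+ 6| + |-5-5|
  = 8 + 5 + 3 + 15 + 7 + 10
  = 48

48


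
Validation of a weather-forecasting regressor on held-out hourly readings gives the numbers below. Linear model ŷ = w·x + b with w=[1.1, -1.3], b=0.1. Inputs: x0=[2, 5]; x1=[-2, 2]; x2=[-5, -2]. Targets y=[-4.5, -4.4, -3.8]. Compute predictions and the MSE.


ŷ0 = (1.1)·(2) + (-1.3)·(5) + 0.1 = -4.2
ŷ1 = (1.1)·(-2) + (-1.3)·(2) + 0.1 = -4.7
ŷ2 = (1.1)·(-5) + (-1.3)·(-2) + 0.1 = -2.8
errors² = [0.09, 0.09, 1.0]
MSE = 1.1800/3 = 0.3933

0.3933


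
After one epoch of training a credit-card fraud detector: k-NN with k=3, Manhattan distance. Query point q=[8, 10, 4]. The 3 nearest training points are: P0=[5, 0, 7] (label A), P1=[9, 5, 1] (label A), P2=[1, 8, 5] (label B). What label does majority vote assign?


d(q,P0) = 16  (label A)
d(q,P1) = 9  (label A)
d(q,P2) = 10  (label B)
Votes: A=2, B=1
Majority → A

A


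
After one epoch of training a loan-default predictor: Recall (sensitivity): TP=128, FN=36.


Recall = TP/(TP+FN)
= 128/(128+36)
= 128/164 = 78.05%

78.05%


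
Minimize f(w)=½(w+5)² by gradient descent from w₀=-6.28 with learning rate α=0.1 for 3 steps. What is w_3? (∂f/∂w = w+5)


step 1: grad = -6.28+5 = -1.28; w = -6.28 - 0.1·(-1.28) = -6.152
step 2: grad = -6.152+5 = -1.152; w = -6.152 - 0.1·(-1.152) = -6.0368
step 3: grad = -6.0368+5 = -1.0368; w = -6.0368 - 0.1·(-1.0368) = -5.93312

-5.93312


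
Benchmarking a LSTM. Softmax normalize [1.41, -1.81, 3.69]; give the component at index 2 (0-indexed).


Exponentials: e^1.41=4.096, e^-1.81=0.1637, e^3.69=40.0448
Sum = 44.3045
Softmax = [0.0925, 0.0037, 0.9039]
p[2] = 40.0448/44.3045 = 0.9039

0.9039


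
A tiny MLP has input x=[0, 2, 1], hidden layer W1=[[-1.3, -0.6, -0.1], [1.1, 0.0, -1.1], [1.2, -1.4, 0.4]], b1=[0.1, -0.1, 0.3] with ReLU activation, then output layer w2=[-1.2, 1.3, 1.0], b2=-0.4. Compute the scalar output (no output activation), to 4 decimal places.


z1[0] = (-1.3)·(0) + (-0.6)·(2) + (-0.1)·(1) + 0.1 = -1.2
z1[1] = (1.1)·(0) + (0.0)·(2) + (-1.1)·(1) - 0.1 = -1.2
z1[2] = (1.2)·(0) + (-1.4)·(2) + (0.4)·(1) + 0.3 = -2.1
h = ReLU(z1) = [0.0, 0.0, 0.0]
output = (-1.2)·(0.0) + (1.3)·(0.0) + (1.0)·(0.0) - 0.4 = -0.4

-0.4


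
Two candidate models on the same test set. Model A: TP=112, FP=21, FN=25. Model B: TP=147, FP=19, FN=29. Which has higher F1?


Model A: P=112/133=0.8421, R=112/137=0.8175, F1=2PR/(P+R)=2TP/(2TP+FP+FN)=224/270=0.8296
Model B: P=147/166=0.8855, R=147/176=0.8352, F1=2PR/(P+R)=2TP/(2TP+FP+FN)=294/342=0.8596
0.8296 < 0.8596 → Model B

Model B


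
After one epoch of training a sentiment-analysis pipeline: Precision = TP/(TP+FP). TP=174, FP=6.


Precision = TP/(TP+FP)
= 174/(174+6)
= 174/180 = 96.67%

96.67%


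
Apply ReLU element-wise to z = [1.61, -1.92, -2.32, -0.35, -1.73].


ReLU(1.61) = max(0, 1.61) = 1.61
ReLU(-1.92) = max(0, -1.92) = 0.0
ReLU(-2.32) = max(0, -2.32) = 0.0
ReLU(-0.35) = max(0, -0.35) = 0.0
ReLU(-1.73) = max(0, -1.73) = 0.0
result = [1.61, 0.0, 0.0, 0.0, 0.0]

[1.61, 0.0, 0.0, 0.0, 0.0]


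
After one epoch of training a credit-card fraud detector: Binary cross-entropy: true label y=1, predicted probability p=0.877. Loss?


BCE = -[y·ln(p) + (1-y)·ln(1-p)]
= -1·ln(0.877) - 0
= -ln(0.877) = 0.1312

0.1312


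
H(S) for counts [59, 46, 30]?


Probabilities: [59/135, 46/135, 30/135] ≈ [0.437, 0.3407, 0.2222]
H = -((59/135)·log₂(59/135) + (46/135)·log₂(46/135) + (30/135)·log₂(30/135))
  = 1.5334 bits

1.5334 bits


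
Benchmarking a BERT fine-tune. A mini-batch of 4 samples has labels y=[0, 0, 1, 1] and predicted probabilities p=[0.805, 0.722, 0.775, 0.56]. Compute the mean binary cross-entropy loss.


L[0] = -ln(1-0.805) = -ln(0.195) = 1.6348
L[1] = -ln(1-0.722) = -ln(0.278) = 1.2801
L[2] = -ln(0.775) = 0.2549
L[3] = -ln(0.56) = 0.5798
mean = (1.6348 + 1.2801 + 0.2549 + 0.5798)/4 = 0.9374

0.9374


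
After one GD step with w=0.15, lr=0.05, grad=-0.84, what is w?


w_new = w - α·∇
= 0.15 - 0.05·-0.84
= 0.15 + 0.042
= 0.192

0.192


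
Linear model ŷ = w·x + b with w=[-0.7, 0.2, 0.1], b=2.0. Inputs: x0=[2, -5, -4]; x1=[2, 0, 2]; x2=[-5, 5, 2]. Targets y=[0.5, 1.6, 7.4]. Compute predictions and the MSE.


ŷ0 = (-0.7)·(2) + (0.2)·(-5) + (0.1)·(-4) + 2.0 = -0.8
ŷ1 = (-0.7)·(2) + (0.2)·(0) + (0.1)·(2) + 2.0 = 0.8
ŷ2 = (-0.7)·(-5) + (0.2)·(5) + (0.1)·(2) + 2.0 = 6.7
errors² = [1.69, 0.64, 0.49]
MSE = 2.8200/3 = 0.94

0.94


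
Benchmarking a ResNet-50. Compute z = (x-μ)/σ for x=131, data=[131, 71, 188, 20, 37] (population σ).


μ = 89.4, σ = 62.2145
z = (131 - 89.4)/62.2145 = 0.6687

0.6687


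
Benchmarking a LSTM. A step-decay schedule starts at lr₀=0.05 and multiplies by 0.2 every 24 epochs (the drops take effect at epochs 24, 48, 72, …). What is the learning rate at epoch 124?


n_drops = ⌊124/24⌋ = 5
lr = 0.05·0.2^5 = 0.05·0.00032 = 0.000016

0.000016


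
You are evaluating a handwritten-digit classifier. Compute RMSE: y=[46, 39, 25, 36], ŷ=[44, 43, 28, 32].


MSE = 45/4 = 11.25
RMSE = √(45/4) = 3.3541

3.3541


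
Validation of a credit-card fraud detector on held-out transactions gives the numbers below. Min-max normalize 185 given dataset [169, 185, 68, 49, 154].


min=49, max=185
(185-49)/(185-49) = 136/136 = 1.0

1.0


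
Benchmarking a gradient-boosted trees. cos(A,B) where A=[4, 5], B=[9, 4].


A·B = 4·9 + 5·4 = 56
‖A‖ = √41 = 6.4031, ‖B‖ = √97 = 9.8489
cos = 56/(√41·√97) = 56/√3977 = 0.888

0.888


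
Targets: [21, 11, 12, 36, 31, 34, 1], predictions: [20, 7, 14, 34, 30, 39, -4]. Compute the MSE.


Squared errors: (21-20)²=1, (11-7)²=16, (12-14)²=4, (36-34)²=4, (31-30)²=1, (34-39)²=25, (1+ 4)²=25
Sum = 76
MSE = 76/7 = 76/7

76/7


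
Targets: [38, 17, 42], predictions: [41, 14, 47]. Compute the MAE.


Absolute errors: |38-41|=3, |17-14|=3, |42-47|=5
Sum = 11
MAE = 11/3 = 11/3

11/3


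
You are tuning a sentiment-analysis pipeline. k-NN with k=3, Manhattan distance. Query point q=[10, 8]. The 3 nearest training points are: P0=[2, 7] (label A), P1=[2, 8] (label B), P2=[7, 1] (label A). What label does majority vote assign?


d(q,P0) = 9  (label A)
d(q,P1) = 8  (label B)
d(q,P2) = 10  (label A)
Votes: A=2, B=1
Majority → A

A


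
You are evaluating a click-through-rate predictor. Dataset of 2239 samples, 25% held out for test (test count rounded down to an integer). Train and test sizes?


Test = ⌊2239·25/100⌋ = 559
Train = 2239 - 559 = 1680

Train: 1680, Test: 559


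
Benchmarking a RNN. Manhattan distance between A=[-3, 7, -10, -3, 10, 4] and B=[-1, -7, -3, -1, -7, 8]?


d = |-3+ 1| + |7+ 7| + |-10+ 3| + |-3+ 1| + |10+ 7| + |4-8|
  = 2 + 14 + 7 + 2 + 17 + 4
  = 46

46


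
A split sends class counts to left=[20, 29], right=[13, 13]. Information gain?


Parent = [33, 42], H_parent = 0.9896
H_left = 0.9755 (n=49), H_right = 1 (n=26)
H_children = (49/75)·0.9755 + (26/75)·1 = 0.984
IG = 0.9896 - 0.984 = 0.0056

0.0056


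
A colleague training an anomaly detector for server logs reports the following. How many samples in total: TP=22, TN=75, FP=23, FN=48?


Total = TP + TN + FP + FN
= 22 + 75 + 23 + 48
= 168
(Predicted positive: 45, predicted negative: 123)

168


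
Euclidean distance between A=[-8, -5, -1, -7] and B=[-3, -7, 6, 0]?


d = √((-8+ 3)² + (-5+ 7)² + (-1-6)² + (-7-0)²)
  = √(25 + 4 + 49 + 49)
  = √127 = 11.2694

11.2694


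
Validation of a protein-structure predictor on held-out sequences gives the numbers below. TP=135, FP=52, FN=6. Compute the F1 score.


Precision = 135/187 = 0.7219
Recall = 135/141 = 0.9574
F1 = 2·P·R/(P+R) = 2·TP/(2·TP+FP+FN) = 270/(270+52+6) = 270/328 = 0.8232

0.8232


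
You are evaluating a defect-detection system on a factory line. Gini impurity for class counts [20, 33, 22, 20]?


Probabilities: [20/95, 33/95, 22/95, 20/95] ≈ [0.2105, 0.3474, 0.2316, 0.2105]
Σpᵢ² = (400 + 1089 + 484 + 400)/95² = 2373/9025
Gini = 1 - Σpᵢ² = 1 - 2373/9025 = 0.7371

0.7371


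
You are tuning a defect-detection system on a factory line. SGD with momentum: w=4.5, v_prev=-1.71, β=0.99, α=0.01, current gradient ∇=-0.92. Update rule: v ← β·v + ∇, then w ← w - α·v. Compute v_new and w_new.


v_new = 0.99·-1.71 - 0.92 = -1.6929 - 0.92 = -2.6129
w_new = 4.5 - 0.01·-2.6129 = 4.5 + 0.026129 = 4.526129

v_new=-2.6129, w_new=4.526129


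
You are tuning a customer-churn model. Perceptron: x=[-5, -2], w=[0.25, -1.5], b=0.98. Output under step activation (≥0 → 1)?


z = (-5)·(0.25) + (-2)·(-1.5) + 0.98
  = 2.73
step(z) = 1 (z≥0)

1


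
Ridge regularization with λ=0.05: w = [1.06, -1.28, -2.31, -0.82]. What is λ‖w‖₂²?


‖w‖₂² = (1.06)² + (-1.28)² + (-2.31)² + (-0.82)²
     = 1.1236 + 1.6384 + 5.3361 + 0.6724
     = 8.7705
λ·‖w‖₂² = 0.05·8.7705 = 0.438525

0.438525


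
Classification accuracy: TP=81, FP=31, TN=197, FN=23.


Accuracy = (TP+TN)/(TP+TN+FP+FN)
= (81+197)/(332)
= 278/332 = 83.73%

83.73%


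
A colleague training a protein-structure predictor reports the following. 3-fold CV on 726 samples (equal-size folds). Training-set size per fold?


Fold size = 726/3 = 242
Training per fold = 726 - 242 = 484

484


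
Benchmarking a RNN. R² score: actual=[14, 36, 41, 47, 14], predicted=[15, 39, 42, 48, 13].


ȳ = 30.4
SS_res = Σ(y-ŷ)² = 13
SS_tot = Σ(y-ȳ)² = 957.2
R² = 1 - SS_res/SS_tot = 1 - 0.0136 = 0.9864

0.9864


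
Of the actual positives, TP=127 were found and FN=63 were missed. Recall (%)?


Recall = TP/(TP+FN)
= 127/(127+63)
= 127/190 = 66.84%

66.84%


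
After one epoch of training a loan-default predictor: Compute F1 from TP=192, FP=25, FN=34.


Precision = 192/217 = 0.8848
Recall = 192/226 = 0.8496
F1 = 2·P·R/(P+R) = 2·TP/(2·TP+FP+FN) = 384/(384+25+34) = 384/443 = 0.8668

0.8668


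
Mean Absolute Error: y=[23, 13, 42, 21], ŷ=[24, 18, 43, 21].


Absolute errors: |23-24|=1, |13-18|=5, |42-43|=1, |21-21|=0
Sum = 7
MAE = 7/4 = 7/4

7/4


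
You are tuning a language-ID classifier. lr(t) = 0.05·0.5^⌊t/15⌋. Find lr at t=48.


n_drops = ⌊48/15⌋ = 3
lr = 0.05·0.5^3 = 0.05·0.125 = 0.00625

0.00625


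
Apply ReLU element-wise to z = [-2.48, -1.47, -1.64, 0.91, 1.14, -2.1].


ReLU(-2.48) = max(0, -2.48) = 0.0
ReLU(-1.47) = max(0, -1.47) = 0.0
ReLU(-1.64) = max(0, -1.64) = 0.0
ReLU(0.91) = max(0, 0.91) = 0.91
ReLU(1.14) = max(0, 1.14) = 1.14
ReLU(-2.1) = max(0, -2.1) = 0.0
result = [0.0, 0.0, 0.0, 0.91, 1.14, 0.0]

[0.0, 0.0, 0.0, 0.91, 1.14, 0.0]


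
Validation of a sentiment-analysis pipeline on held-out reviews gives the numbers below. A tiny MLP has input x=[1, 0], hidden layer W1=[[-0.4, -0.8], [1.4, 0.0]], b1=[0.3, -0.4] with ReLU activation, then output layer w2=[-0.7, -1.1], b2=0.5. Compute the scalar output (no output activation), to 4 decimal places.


z1[0] = (-0.4)·(1) + (-0.8)·(0) + 0.3 = -0.1
z1[1] = (1.4)·(1) + (0.0)·(0) - 0.4 = 1.0
h = ReLU(z1) = [0.0, 1.0]
output = (-0.7)·(0.0) + (-1.1)·(1.0) + 0.5 = -0.6

-0.6


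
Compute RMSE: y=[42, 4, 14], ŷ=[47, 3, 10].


MSE = 42/3 = 14
RMSE = √(42/3) = 3.7417

3.7417


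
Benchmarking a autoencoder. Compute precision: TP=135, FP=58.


Precision = TP/(TP+FP)
= 135/(135+58)
= 135/193 = 69.95%

69.95%


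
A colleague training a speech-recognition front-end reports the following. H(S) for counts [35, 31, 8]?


Probabilities: [35/74, 31/74, 8/74] ≈ [0.473, 0.4189, 0.1081]
H = -((35/74)·log₂(35/74) + (31/74)·log₂(31/74) + (8/74)·log₂(8/74))
  = 1.3837 bits

1.3837 bits


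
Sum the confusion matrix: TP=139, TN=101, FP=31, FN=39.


Total = TP + TN + FP + FN
= 139 + 101 + 31 + 39
= 310
(Predicted positive: 170, predicted negative: 140)

310


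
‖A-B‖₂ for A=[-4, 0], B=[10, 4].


d = √((-4-10)² + (0-4)²)
  = √(196 + 16)
  = √212 = 14.5602

14.5602


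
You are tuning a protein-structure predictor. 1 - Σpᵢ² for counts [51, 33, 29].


Probabilities: [51/113, 33/113, 29/113] ≈ [0.4513, 0.292, 0.2566]
Σpᵢ² = (2601 + 1089 + 841)/113² = 4531/12769
Gini = 1 - Σpᵢ² = 1 - 4531/12769 = 0.6452

0.6452


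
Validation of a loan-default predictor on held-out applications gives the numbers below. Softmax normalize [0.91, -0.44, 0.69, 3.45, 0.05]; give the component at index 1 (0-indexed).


Exponentials: e^0.91=2.4843, e^-0.44=0.644, e^0.69=1.9937, e^3.45=31.5004, e^0.05=1.0513
Sum = 37.6737
Softmax = [0.0659, 0.0171, 0.0529, 0.8361, 0.0279]
p[1] = 0.644/37.6737 = 0.0171

0.0171


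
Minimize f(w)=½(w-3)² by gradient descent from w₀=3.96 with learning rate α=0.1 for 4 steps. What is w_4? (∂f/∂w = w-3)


step 1: grad = 3.96-3 = 0.96; w = 3.96 - 0.1·(0.96) = 3.864
step 2: grad = 3.864-3 = 0.864; w = 3.864 - 0.1·(0.864) = 3.7776
step 3: grad = 3.7776-3 = 0.7776; w = 3.7776 - 0.1·(0.7776) = 3.69984
step 4: grad = 3.69984-3 = 0.69984; w = 3.69984 - 0.1·(0.69984) = 3.629856

3.629856


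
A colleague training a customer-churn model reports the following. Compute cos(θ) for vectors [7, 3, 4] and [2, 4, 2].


A·B = 7·2 + 3·4 + 4·2 = 34
‖A‖ = √74 = 8.6023, ‖B‖ = √24 = 4.899
cos = 34/(√74·√24) = 34/√1776 = 0.8068

0.8068


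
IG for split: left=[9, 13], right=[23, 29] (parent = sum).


Parent = [32, 42], H_parent = 0.9868
H_left = 0.976 (n=22), H_right = 0.9904 (n=52)
H_children = (22/74)·0.976 + (52/74)·0.9904 = 0.9861
IG = 0.9868 - 0.9861 = 0.0007

0.0007


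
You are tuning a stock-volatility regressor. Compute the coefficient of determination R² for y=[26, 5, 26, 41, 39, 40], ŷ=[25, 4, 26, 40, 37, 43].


ȳ = 29.5
SS_res = Σ(y-ŷ)² = 16
SS_tot = Σ(y-ȳ)² = 957.5
R² = 1 - SS_res/SS_tot = 1 - 0.0167 = 0.9833

0.9833


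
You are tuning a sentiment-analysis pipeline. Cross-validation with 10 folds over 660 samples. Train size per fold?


Fold size = 660/10 = 66
Training per fold = 660 - 66 = 594

594


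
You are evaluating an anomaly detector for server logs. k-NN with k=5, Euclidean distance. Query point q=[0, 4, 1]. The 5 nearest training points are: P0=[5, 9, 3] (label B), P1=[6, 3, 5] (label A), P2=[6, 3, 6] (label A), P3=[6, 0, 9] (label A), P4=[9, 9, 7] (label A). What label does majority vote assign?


d(q,P0) = 7.3485  (label B)
d(q,P1) = 7.2801  (label A)
d(q,P2) = 7.874  (label A)
d(q,P3) = 10.7703  (label A)
d(q,P4) = 11.9164  (label A)
Votes: A=4, B=1
Majority → A

A


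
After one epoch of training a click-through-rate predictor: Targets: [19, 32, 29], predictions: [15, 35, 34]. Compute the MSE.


Squared errors: (19-15)²=16, (32-35)²=9, (29-34)²=25
Sum = 50
MSE = 50/3 = 50/3

50/3


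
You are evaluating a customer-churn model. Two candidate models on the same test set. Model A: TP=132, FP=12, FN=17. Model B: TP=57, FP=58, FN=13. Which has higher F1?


Model A: P=132/144=0.9167, R=132/149=0.8859, F1=2PR/(P+R)=2TP/(2TP+FP+FN)=264/293=0.901
Model B: P=57/115=0.4957, R=57/70=0.8143, F1=2PR/(P+R)=2TP/(2TP+FP+FN)=114/185=0.6162
0.901 > 0.6162 → Model A

Model A


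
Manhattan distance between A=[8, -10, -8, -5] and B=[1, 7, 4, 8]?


d = |8-1| + |-10-7| + |-8-4| + |-5-8|
  = 7 + 17 + 12 + 13
  = 49

49


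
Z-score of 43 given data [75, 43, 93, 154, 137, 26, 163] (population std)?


μ = 98.7143, σ = 50.2016
z = (43 - 98.7143)/50.2016 = -1.1098

-1.1098


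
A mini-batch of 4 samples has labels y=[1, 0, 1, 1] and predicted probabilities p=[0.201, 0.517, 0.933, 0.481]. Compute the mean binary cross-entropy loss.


L[0] = -ln(0.201) = 1.6045
L[1] = -ln(1-0.517) = -ln(0.483) = 0.7277
L[2] = -ln(0.933) = 0.0694
L[3] = -ln(0.481) = 0.7319
mean = (1.6045 + 0.7277 + 0.0694 + 0.7319)/4 = 0.7834

0.7834


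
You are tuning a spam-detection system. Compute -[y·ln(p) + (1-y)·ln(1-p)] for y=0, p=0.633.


BCE = -[y·ln(p) + (1-y)·ln(1-p)]
= -0 - 1·ln(1-0.633)
= -ln(0.367) = 1.0024

1.0024


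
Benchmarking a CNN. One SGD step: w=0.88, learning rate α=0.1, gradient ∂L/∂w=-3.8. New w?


w_new = w - α·∇
= 0.88 - 0.1·-3.8
= 0.88 + 0.38
= 1.26

1.26


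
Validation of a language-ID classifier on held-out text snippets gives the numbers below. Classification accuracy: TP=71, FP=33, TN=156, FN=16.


Accuracy = (TP+TN)/(TP+TN+FP+FN)
= (71+156)/(276)
= 227/276 = 82.25%

82.25%


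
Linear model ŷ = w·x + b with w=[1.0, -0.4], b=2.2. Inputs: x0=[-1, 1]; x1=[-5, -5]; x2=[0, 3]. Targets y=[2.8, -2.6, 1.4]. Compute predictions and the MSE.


ŷ0 = (1.0)·(-1) + (-0.4)·(1) + 2.2 = 0.8
ŷ1 = (1.0)·(-5) + (-0.4)·(-5) + 2.2 = -0.8
ŷ2 = (1.0)·(0) + (-0.4)·(3) + 2.2 = 1.0
errors² = [4.0, 3.24, 0.16]
MSE = 7.4000/3 = 2.4667

2.4667


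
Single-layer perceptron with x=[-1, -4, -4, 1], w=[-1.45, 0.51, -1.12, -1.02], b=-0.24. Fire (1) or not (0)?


z = (-1)·(-1.45) + (-4)·(0.51) + (-4)·(-1.12) + (1)·(-1.02) - 0.24
  = 2.63
step(z) = 1 (z≥0)

1


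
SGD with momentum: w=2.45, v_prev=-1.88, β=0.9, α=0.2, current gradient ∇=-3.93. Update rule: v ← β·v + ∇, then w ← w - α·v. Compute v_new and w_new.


v_new = 0.9·-1.88 - 3.93 = -1.692 - 3.93 = -5.622
w_new = 2.45 - 0.2·-5.622 = 2.45 + 1.1244 = 3.5744

v_new=-5.622, w_new=3.5744


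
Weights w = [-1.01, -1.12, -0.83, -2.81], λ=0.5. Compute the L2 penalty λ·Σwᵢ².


‖w‖₂² = (-1.01)² + (-1.12)² + (-0.83)² + (-2.81)²
     = 1.0201 + 1.2544 + 0.6889 + 7.8961
     = 10.8595
λ·‖w‖₂² = 0.5·10.8595 = 5.42975

5.42975


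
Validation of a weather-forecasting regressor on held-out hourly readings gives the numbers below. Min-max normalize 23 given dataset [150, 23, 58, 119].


min=23, max=150
(23-23)/(150-23) = 0/127 = 0.0

0.0


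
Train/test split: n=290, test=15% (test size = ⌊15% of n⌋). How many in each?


Test = ⌊290·15/100⌋ = 43
Train = 290 - 43 = 247

Train: 247, Test: 43


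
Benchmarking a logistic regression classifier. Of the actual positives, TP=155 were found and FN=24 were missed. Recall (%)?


Recall = TP/(TP+FN)
= 155/(155+24)
= 155/179 = 86.59%

86.59%


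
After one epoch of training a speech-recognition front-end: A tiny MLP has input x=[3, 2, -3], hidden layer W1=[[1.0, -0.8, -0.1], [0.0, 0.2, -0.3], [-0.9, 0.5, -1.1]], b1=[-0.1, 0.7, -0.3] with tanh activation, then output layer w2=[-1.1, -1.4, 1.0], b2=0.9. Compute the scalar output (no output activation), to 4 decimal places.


z1[0] = (1.0)·(3) + (-0.8)·(2) + (-0.1)·(-3) - 0.1 = 1.6
z1[1] = (0.0)·(3) + (0.2)·(2) + (-0.3)·(-3) + 0.7 = 2.0
z1[2] = (-0.9)·(3) + (0.5)·(2) + (-1.1)·(-3) - 0.3 = 1.3
h = tanh(z1) = [0.9217, 0.964, 0.8617]
output = (-1.1)·(0.9217) + (-1.4)·(0.964) + (1.0)·(0.8617) + 0.9 = -0.6018

-0.6018


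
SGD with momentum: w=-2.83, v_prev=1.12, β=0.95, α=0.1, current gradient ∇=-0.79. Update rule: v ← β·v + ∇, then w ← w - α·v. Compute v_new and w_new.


v_new = 0.95·1.12 - 0.79 = 1.064 - 0.79 = 0.274
w_new = -2.83 - 0.1·0.274 = -2.83 - 0.0274 = -2.8574

v_new=0.274, w_new=-2.8574


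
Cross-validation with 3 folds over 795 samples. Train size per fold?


Fold size = 795/3 = 265
Training per fold = 795 - 265 = 530

530


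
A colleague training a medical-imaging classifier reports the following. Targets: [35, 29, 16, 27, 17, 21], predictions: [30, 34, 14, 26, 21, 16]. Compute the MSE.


Squared errors: (35-30)²=25, (29-34)²=25, (16-14)²=4, (27-26)²=1, (17-21)²=16, (21-16)²=25
Sum = 96
MSE = 96/6 = 16

16


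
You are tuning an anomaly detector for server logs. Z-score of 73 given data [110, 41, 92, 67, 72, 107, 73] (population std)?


μ = 80.2857, σ = 22.6003
z = (73 - 80.2857)/22.6003 = -0.3224

-0.3224


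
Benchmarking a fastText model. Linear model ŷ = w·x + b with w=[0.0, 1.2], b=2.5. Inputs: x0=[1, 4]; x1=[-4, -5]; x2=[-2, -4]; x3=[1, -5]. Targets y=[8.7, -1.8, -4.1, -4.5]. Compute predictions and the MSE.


ŷ0 = (0.0)·(1) + (1.2)·(4) + 2.5 = 7.3
ŷ1 = (0.0)·(-4) + (1.2)·(-5) + 2.5 = -3.5
ŷ2 = (0.0)·(-2) + (1.2)·(-4) + 2.5 = -2.3
ŷ3 = (0.0)·(1) + (1.2)·(-5) + 2.5 = -3.5
errors² = [1.96, 2.89, 3.24, 1.0]
MSE = 9.0900/4 = 2.2725

2.2725


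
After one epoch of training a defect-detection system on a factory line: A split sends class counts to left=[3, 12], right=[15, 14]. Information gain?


Parent = [18, 26], H_parent = 0.976
H_left = 0.7219 (n=15), H_right = 0.9991 (n=29)
H_children = (15/44)·0.7219 + (29/44)·0.9991 = 0.9046
IG = 0.976 - 0.9046 = 0.0714

0.0714


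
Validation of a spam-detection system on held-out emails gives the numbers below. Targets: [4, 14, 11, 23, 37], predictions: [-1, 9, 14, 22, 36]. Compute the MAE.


Absolute errors: |4+ 1|=5, |14-9|=5, |11-14|=3, |23-22|=1, |37-36|=1
Sum = 15
MAE = 15/5 = 3

3


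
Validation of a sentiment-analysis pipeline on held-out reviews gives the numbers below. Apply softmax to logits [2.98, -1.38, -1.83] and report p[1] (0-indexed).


Exponentials: e^2.98=19.6878, e^-1.38=0.2516, e^-1.83=0.1604
Sum = 20.0998
Softmax = [0.9795, 0.0125, 0.008]
p[1] = 0.2516/20.0998 = 0.0125

0.0125


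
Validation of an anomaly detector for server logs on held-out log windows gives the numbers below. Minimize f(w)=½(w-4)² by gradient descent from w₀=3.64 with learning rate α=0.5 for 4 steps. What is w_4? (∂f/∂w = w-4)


step 1: grad = 3.64-4 = -0.36; w = 3.64 - 0.5·(-0.36) = 3.82
step 2: grad = 3.82-4 = -0.18; w = 3.82 - 0.5·(-0.18) = 3.91
step 3: grad = 3.91-4 = -0.09; w = 3.91 - 0.5·(-0.09) = 3.955
step 4: grad = 3.955-4 = -0.045; w = 3.955 - 0.5·(-0.045) = 3.9775

3.9775


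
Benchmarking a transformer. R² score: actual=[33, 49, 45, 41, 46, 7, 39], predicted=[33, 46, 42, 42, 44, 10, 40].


ȳ = 37.1429
SS_res = Σ(y-ŷ)² = 33
SS_tot = Σ(y-ȳ)² = 1224.86
R² = 1 - SS_res/SS_tot = 1 - 0.0269 = 0.9731

0.9731


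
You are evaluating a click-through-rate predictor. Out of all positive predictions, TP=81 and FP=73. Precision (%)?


Precision = TP/(TP+FP)
= 81/(81+73)
= 81/154 = 52.6%

52.6%


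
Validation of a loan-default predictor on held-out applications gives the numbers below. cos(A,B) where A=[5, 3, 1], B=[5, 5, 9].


A·B = 5·5 + 3·5 + 1·9 = 49
‖A‖ = √35 = 5.9161, ‖B‖ = √131 = 11.4455
cos = 49/(√35·√131) = 49/√4585 = 0.7236

0.7236


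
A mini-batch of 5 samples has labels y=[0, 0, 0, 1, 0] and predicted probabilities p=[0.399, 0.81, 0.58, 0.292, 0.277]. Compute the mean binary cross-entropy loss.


L[0] = -ln(1-0.399) = -ln(0.601) = 0.5092
L[1] = -ln(1-0.81) = -ln(0.19) = 1.6607
L[2] = -ln(1-0.58) = -ln(0.42) = 0.8675
L[3] = -ln(0.292) = 1.231
L[4] = -ln(1-0.277) = -ln(0.723) = 0.3243
mean = (0.5092 + 1.6607 + 0.8675 + 1.231 + 0.3243)/5 = 0.9185

0.9185
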